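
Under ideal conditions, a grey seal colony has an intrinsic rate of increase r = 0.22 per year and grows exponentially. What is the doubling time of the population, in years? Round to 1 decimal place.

Doubling time t_d = ln(2)/r = 0.6931/0.22 = 3.1507.

3.2 years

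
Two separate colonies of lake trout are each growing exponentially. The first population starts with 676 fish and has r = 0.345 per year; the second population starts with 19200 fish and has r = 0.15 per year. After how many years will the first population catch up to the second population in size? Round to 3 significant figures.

Set 676·e^(0.345t) = 19200·e^(0.15t).
e^((0.345 − 0.15)t) = 19200/676 → e^(0.195·t) = 28.402.
0.195·t = ln(28.402) = 3.3465, so t = 3.3465/0.195 = 17.161.

17.2 years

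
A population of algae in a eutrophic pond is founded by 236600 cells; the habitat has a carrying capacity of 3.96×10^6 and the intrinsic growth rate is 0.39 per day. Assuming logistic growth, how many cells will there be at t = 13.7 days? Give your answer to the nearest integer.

A = (K − N₀)/N₀ = (3.96×10^6 − 236600)/236600 = 15.737.
N(t) = K/(1 + A·e^(−rt)) = 3.96×10^6/(1 + 15.737×e^(−0.39×13.7)).
e^(−5.343) = 0.0047815; denominator = 1 + 15.737×0.0047815 = 1.0752.
N = 3.96×10^6/1.0752 = 3.682875×10^6.

3682875 cells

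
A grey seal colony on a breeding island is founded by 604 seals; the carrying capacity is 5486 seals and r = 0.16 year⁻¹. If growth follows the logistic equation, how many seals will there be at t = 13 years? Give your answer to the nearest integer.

A = (K − N₀)/N₀ = (5486 − 604)/604 = 8.0828.
N(t) = K/(1 + A·e^(−rt)) = 5486/(1 + 8.0828×e^(−0.16×13)).
e^(−2.08) = 0.12493; denominator = 1 + 8.0828×0.12493 = 2.0098.
N = 5486/2.0098 = 2729.65.

2730 seals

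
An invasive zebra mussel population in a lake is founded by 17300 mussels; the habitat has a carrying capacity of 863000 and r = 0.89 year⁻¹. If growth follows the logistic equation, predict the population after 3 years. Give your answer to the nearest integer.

A = (K − N₀)/N₀ = (863000 − 17300)/17300 = 48.884.
N(t) = K/(1 + A·e^(−rt)) = 863000/(1 + 48.884×e^(−0.89×3)).
e^(−2.67) = 0.069252; denominator = 1 + 48.884×0.069252 = 4.3854.
N = 863000/4.3854 = 196791.

196791 mussels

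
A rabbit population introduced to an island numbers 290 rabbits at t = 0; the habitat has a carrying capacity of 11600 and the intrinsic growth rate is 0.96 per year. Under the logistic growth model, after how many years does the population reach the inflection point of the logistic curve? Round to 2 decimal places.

Logistic growth is fastest at N = K/2 = 5800.
A = (K − N₀)/N₀ = 39. Set K/(1 + A·e^(−rt)) = K/2 → A·e^(−rt) = 1.
e^(−0.96t) = 1/39 = 0.025641, so t = ln(39)/0.96 = 3.6636/0.96 = 3.8162.

3.82 years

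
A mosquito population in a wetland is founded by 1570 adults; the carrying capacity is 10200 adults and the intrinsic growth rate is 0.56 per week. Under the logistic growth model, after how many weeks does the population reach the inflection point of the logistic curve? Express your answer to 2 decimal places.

3.04 weeks

Logistic growth is fastest at N = K/2 = 5100.
A = (K − N₀)/N₀ = 5.4968. Set K/(1 + A·e^(−rt)) = K/2 → A·e^(−rt) = 1.
e^(−0.56t) = 1/5.4968 = 0.181924, so t = ln(5.4968)/0.56 = 1.7042/0.56 = 3.0432.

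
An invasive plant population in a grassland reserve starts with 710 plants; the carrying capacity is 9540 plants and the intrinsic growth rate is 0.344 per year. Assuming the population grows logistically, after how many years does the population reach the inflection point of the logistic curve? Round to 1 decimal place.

7.3 years

Logistic growth is fastest at N = K/2 = 4770.
A = (K − N₀)/N₀ = 12.437. Set K/(1 + A·e^(−rt)) = K/2 → A·e^(−rt) = 1.
e^(−0.344t) = 1/12.437 = 0.0804077, so t = ln(12.437)/0.344 = 2.5206/0.344 = 7.3275.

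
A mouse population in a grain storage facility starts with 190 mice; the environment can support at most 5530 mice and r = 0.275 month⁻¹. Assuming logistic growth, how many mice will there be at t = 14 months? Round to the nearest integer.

3460 mice

A = (K − N₀)/N₀ = (5530 − 190)/190 = 28.105.
N(t) = K/(1 + A·e^(−rt)) = 5530/(1 + 28.105×e^(−0.275×14)).
e^(−3.85) = 0.02128; denominator = 1 + 28.105×0.02128 = 1.5981.
N = 5530/1.5981 = 3460.42.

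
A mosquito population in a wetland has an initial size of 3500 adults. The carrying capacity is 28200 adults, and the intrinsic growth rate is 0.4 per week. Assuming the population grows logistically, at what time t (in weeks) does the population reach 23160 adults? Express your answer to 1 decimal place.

A = (K − N₀)/N₀ = (28200 − 3500)/3500 = 7.0571.
Solve 28200/(1 + 7.0571·e^(−0.4t)) = 23160: 1 + 7.0571·e^(−0.4t) = 1.2176, so e^(−0.4t) = 0.0308364.
−0.4·t = ln(0.0308364) = -3.4791, so t = 3.4791/0.4 = 8.6977.

8.7 weeks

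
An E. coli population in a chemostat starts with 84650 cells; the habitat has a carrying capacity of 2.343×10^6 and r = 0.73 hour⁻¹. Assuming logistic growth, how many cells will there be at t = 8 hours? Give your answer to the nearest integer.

A = (K − N₀)/N₀ = (2.343×10^6 − 84650)/84650 = 26.679.
N(t) = K/(1 + A·e^(−rt)) = 2.343×10^6/(1 + 26.679×e^(−0.73×8)).
e^(−5.84) = 0.0029088; denominator = 1 + 26.679×0.0029088 = 1.0776.
N = 2.343×10^6/1.0776 = 2.174268×10^6.

2174268 cells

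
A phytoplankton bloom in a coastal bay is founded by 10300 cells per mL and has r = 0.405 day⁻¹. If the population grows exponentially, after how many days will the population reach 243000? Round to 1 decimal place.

7.8 days

Set N₀·e^(rt) = 243000: e^(0.405·t) = 243000/10300 = 23.592.
0.405·t = ln(23.592) = 3.1609, so t = 3.1609/0.405 = 7.8047.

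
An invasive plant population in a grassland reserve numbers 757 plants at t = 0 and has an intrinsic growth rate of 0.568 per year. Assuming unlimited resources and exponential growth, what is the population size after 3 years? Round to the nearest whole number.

4160 plants

N(t) = N₀·e^(rt) = 757 × e^(0.568×3) = 757 × e^1.704.
e^1.704 ≈ 5.4959, so N ≈ 757 × 5.4959 = 4160.39.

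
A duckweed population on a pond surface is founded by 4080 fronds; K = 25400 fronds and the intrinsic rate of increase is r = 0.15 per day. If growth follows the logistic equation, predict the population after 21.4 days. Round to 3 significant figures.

A = (K − N₀)/N₀ = (25400 − 4080)/4080 = 5.2255.
N(t) = K/(1 + A·e^(−rt)) = 25400/(1 + 5.2255×e^(−0.15×21.4)).
e^(−3.21) = 0.040357; denominator = 1 + 5.2255×0.040357 = 1.2109.
N = 25400/1.2109 = 20976.4.

21000 fronds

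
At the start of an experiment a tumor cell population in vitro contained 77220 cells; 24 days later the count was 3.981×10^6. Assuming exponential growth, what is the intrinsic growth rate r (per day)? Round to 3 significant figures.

0.164 per day

From N(t) = N₀·e^(rt): e^(r·24) = 3.981×10^6/77220 = 51.554.
r·24 = ln(51.554) = 3.9426, so r = 3.9426/24 = 0.16428.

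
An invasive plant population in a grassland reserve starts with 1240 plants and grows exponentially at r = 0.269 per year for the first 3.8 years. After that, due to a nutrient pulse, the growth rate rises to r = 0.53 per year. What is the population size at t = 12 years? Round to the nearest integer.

265951 plants

Phase 1: N(3.8) = 1240·e^(0.269×3.8) = 1240·e^1.022 = 3446.34.
Phase 2 runs for 12 − 3.8 = 8.2 years at r = 0.53.
N(12) = 3446.34·e^(0.53×8.2) = 3446.34·e^4.346 = 265951.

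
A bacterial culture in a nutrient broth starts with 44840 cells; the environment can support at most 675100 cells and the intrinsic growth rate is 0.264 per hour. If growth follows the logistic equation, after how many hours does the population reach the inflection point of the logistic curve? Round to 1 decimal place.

10.0 hours

Logistic growth is fastest at N = K/2 = 337550.
A = (K − N₀)/N₀ = 14.056. Set K/(1 + A·e^(−rt)) = K/2 → A·e^(−rt) = 1.
e^(−0.264t) = 1/14.056 = 0.0711452, so t = ln(14.056)/0.264 = 2.643/0.264 = 10.011.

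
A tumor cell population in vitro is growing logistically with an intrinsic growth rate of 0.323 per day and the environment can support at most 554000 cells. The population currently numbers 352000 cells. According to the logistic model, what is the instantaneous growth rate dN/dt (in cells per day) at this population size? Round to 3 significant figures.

41500 cells per day

dN/dt = rN(1 − N/K) = 0.323 × 352000 × (1 − 352000/554000).
1 − 352000/554000 = 0.36462; dN/dt = 0.323 × 352000 × 0.36462 = 41456.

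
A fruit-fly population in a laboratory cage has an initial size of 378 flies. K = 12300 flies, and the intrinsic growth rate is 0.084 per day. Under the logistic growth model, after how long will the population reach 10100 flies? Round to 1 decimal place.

A = (K − N₀)/N₀ = (12300 − 378)/378 = 31.54.
Solve 12300/(1 + 31.54·e^(−0.084t)) = 10100: 1 + 31.54·e^(−0.084t) = 1.2178, so e^(−0.084t) = 0.00690628.
−0.084·t = ln(0.00690628) = -4.9753, so t = 4.9753/0.084 = 59.23.

59.2 days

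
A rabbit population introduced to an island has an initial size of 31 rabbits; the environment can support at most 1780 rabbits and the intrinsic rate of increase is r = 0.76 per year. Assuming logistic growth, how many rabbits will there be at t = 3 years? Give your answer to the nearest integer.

A = (K − N₀)/N₀ = (1780 − 31)/31 = 56.419.
N(t) = K/(1 + A·e^(−rt)) = 1780/(1 + 56.419×e^(−0.76×3)).
e^(−2.28) = 0.10228; denominator = 1 + 56.419×0.10228 = 6.7708.
N = 1780/6.7708 = 262.893.

263 rabbits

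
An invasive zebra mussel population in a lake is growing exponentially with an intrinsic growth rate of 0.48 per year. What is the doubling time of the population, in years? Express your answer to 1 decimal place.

1.4 years

Doubling time t_d = ln(2)/r = 0.6931/0.48 = 1.4441.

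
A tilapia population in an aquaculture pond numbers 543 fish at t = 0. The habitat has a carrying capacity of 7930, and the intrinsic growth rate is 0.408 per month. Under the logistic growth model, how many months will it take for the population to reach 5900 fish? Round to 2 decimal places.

A = (K − N₀)/N₀ = (7930 − 543)/543 = 13.604.
Solve 7930/(1 + 13.604·e^(−0.408t)) = 5900: 1 + 13.604·e^(−0.408t) = 1.3441, so e^(−0.408t) = 0.0252916.
−0.408·t = ln(0.0252916) = -3.6773, so t = 3.6773/0.408 = 9.013.

9.01 months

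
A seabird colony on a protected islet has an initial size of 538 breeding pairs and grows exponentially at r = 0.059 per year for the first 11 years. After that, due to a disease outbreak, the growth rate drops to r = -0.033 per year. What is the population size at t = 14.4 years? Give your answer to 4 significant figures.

Phase 1: N(11) = 538·e^(0.059×11) = 538·e^0.649 = 1029.53.
Phase 2 runs for 14.4 − 11 = 3.4 years at r = -0.033.
N(14.4) = 1029.53·e^(-0.033×3.4) = 1029.53·e^-0.1122 = 920.262.

920.3 breeding pairs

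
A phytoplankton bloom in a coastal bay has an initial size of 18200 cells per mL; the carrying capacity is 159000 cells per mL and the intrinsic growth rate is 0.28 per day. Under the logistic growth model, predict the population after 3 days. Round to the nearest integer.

A = (K − N₀)/N₀ = (159000 − 18200)/18200 = 7.7363.
N(t) = K/(1 + A·e^(−rt)) = 159000/(1 + 7.7363×e^(−0.28×3)).
e^(−0.84) = 0.43171; denominator = 1 + 7.7363×0.43171 = 4.3398.
N = 159000/4.3398 = 36637.4.

36637 cells per mL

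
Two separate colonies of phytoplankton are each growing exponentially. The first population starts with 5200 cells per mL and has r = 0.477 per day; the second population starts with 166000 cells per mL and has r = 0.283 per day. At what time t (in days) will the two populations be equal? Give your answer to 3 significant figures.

Set 5200·e^(0.477t) = 166000·e^(0.283t).
e^((0.477 − 0.283)t) = 166000/5200 → e^(0.194·t) = 31.923.
0.194·t = ln(31.923) = 3.4633, so t = 3.4633/0.194 = 17.852.

17.9 days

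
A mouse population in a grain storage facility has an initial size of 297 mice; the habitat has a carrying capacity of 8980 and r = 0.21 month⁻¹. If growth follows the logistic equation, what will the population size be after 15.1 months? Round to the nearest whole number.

A = (K − N₀)/N₀ = (8980 − 297)/297 = 29.236.
N(t) = K/(1 + A·e^(−rt)) = 8980/(1 + 29.236×e^(−0.21×15.1)).
e^(−3.171) = 0.041962; denominator = 1 + 29.236×0.041962 = 2.2268.
N = 8980/2.2268 = 4032.73.

4033 mice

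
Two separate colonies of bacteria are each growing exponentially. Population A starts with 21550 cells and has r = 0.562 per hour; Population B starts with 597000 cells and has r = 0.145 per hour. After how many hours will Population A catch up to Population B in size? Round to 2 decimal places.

7.97 hours

Set 21550·e^(0.562t) = 597000·e^(0.145t).
e^((0.562 − 0.145)t) = 597000/21550 → e^(0.417·t) = 27.703.
0.417·t = ln(27.703) = 3.3215, so t = 3.3215/0.417 = 7.9653.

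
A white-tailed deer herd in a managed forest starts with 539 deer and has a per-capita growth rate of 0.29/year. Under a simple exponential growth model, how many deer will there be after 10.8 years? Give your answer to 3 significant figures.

12400 deer

N(t) = N₀·e^(rt) = 539 × e^(0.29×10.8) = 539 × e^3.132.
e^3.132 ≈ 22.92, so N ≈ 539 × 22.92 = 12353.8.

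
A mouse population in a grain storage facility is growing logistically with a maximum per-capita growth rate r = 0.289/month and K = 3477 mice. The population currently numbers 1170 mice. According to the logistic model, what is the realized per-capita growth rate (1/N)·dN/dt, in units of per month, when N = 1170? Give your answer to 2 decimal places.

(1/N)·dN/dt = r(1 − N/K) = 0.289 × (1 − 1170/3477).
= 0.289 × 0.6635 = 0.19175.

0.19 per month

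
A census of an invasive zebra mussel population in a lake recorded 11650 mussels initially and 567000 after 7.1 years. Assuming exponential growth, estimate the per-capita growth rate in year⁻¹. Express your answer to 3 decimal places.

From N(t) = N₀·e^(rt): e^(r·7.1) = 567000/11650 = 48.67.
r·7.1 = ln(48.67) = 3.8851, so r = 3.8851/7.1 = 0.54719.

0.547 per year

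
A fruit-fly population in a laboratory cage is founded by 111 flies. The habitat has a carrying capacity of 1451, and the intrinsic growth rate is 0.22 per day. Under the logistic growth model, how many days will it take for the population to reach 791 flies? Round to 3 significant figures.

12.1 days

A = (K − N₀)/N₀ = (1451 − 111)/111 = 12.072.
Solve 1451/(1 + 12.072·e^(−0.22t)) = 791: 1 + 12.072·e^(−0.22t) = 1.8344, so e^(−0.22t) = 0.0691171.
−0.22·t = ln(0.0691171) = -2.672, so t = 2.672/0.22 = 12.145.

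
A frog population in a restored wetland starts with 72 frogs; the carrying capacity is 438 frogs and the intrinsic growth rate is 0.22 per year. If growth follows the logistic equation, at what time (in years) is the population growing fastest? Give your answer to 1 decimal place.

7.4 years

Logistic growth is fastest at N = K/2 = 219.
A = (K − N₀)/N₀ = 5.0833. Set K/(1 + A·e^(−rt)) = K/2 → A·e^(−rt) = 1.
e^(−0.22t) = 1/5.0833 = 0.196721, so t = ln(5.0833)/0.22 = 1.626/0.22 = 7.3908.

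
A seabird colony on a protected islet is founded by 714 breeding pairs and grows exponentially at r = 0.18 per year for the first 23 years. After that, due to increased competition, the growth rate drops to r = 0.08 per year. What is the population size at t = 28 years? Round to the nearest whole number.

Phase 1: N(23) = 714·e^(0.18×23) = 714·e^4.14 = 44841.2.
Phase 2 runs for 28 − 23 = 5 years at r = 0.08.
N(28) = 44841.2·e^(0.08×5) = 44841.2·e^0.4 = 66895.2.

66895 breeding pairs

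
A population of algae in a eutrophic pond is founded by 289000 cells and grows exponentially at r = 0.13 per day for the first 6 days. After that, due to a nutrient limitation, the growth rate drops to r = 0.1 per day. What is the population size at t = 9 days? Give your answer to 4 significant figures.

Phase 1: N(6) = 289000·e^(0.13×6) = 289000·e^0.78 = 630445.
Phase 2 runs for 9 − 6 = 3 days at r = 0.1.
N(9) = 630445·e^(0.1×3) = 630445·e^0.3 = 851012.

851000 cells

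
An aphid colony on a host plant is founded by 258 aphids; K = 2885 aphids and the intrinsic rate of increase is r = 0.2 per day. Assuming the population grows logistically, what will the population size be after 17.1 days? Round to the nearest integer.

A = (K − N₀)/N₀ = (2885 − 258)/258 = 10.182.
N(t) = K/(1 + A·e^(−rt)) = 2885/(1 + 10.182×e^(−0.2×17.1)).
e^(−3.42) = 0.032712; denominator = 1 + 10.182×0.032712 = 1.3331.
N = 2885/1.3331 = 2164.16.

2164 aphids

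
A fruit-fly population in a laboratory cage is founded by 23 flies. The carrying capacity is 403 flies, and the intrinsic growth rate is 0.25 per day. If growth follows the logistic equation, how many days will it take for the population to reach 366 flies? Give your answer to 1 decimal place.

20.4 days

A = (K − N₀)/N₀ = (403 − 23)/23 = 16.522.
Solve 403/(1 + 16.522·e^(−0.25t)) = 366: 1 + 16.522·e^(−0.25t) = 1.1011, so e^(−0.25t) = 0.00611878.
−0.25·t = ln(0.00611878) = -5.0964, so t = 5.0964/0.25 = 20.386.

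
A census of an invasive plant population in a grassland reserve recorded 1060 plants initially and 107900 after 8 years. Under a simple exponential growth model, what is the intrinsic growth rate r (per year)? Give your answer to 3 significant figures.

0.578 per year

From N(t) = N₀·e^(rt): e^(r·8) = 107900/1060 = 101.79.
r·8 = ln(101.79) = 4.6229, so r = 4.6229/8 = 0.57787.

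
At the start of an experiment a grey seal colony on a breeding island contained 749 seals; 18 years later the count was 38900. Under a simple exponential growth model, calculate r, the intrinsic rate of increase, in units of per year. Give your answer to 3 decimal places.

0.219 per year

From N(t) = N₀·e^(rt): e^(r·18) = 38900/749 = 51.936.
r·18 = ln(51.936) = 3.95, so r = 3.95/18 = 0.21945.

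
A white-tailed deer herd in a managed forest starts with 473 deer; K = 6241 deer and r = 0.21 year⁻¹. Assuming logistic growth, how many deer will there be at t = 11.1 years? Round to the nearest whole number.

2856 deer

A = (K − N₀)/N₀ = (6241 − 473)/473 = 12.195.
N(t) = K/(1 + A·e^(−rt)) = 6241/(1 + 12.195×e^(−0.21×11.1)).
e^(−2.331) = 0.097198; denominator = 1 + 12.195×0.097198 = 2.1853.
N = 6241/2.1853 = 2855.92.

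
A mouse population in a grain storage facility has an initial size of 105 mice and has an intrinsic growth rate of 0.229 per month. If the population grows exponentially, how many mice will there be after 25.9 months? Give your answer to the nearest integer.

39540 mice

N(t) = N₀·e^(rt) = 105 × e^(0.229×25.9) = 105 × e^5.931.
e^5.931 ≈ 376.57, so N ≈ 105 × 376.57 = 39539.7.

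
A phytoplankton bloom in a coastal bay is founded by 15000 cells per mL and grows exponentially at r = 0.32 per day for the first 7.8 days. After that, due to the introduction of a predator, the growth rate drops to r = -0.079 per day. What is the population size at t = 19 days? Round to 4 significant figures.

75130 cells per mL

Phase 1: N(7.8) = 15000·e^(0.32×7.8) = 15000·e^2.496 = 182008.
Phase 2 runs for 19 − 7.8 = 11.2 days at r = -0.079.
N(19) = 182008·e^(-0.079×11.2) = 182008·e^-0.8848 = 75132.3.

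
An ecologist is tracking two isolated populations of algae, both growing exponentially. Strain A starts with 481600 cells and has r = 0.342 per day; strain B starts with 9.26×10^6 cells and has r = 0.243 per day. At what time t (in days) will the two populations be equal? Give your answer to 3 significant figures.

Set 481600·e^(0.342t) = 9.26×10^6·e^(0.243t).
e^((0.342 − 0.243)t) = 9.26×10^6/481600 → e^(0.099·t) = 19.228.
0.099·t = ln(19.228) = 2.9563, so t = 2.9563/0.099 = 29.862.

29.9 days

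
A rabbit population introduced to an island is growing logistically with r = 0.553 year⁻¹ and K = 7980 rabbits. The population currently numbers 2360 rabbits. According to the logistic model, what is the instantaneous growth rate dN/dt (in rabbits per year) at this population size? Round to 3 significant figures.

dN/dt = rN(1 − N/K) = 0.553 × 2360 × (1 − 2360/7980).
1 − 2360/7980 = 0.70426; dN/dt = 0.553 × 2360 × 0.70426 = 919.12.

919 rabbits per year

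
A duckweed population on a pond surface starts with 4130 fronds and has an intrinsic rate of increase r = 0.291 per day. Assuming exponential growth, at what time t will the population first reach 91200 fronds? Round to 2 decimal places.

Set N₀·e^(rt) = 91200: e^(0.291·t) = 91200/4130 = 22.082.
0.291·t = ln(22.082) = 3.0948, so t = 3.0948/0.291 = 10.635.

10.63 days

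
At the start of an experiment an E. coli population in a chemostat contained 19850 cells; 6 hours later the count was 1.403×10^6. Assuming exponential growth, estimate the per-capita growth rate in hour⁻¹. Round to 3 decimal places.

From N(t) = N₀·e^(rt): e^(r·6) = 1.403×10^6/19850 = 70.68.
r·6 = ln(70.68) = 4.2582, so r = 4.2582/6 = 0.70969.

0.710 per hour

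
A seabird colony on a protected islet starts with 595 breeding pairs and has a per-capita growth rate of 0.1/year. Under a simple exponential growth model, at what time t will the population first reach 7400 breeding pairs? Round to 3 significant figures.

Set N₀·e^(rt) = 7400: e^(0.1·t) = 7400/595 = 12.437.
0.1·t = ln(12.437) = 2.5207, so t = 2.5207/0.1 = 25.207.

25.2 years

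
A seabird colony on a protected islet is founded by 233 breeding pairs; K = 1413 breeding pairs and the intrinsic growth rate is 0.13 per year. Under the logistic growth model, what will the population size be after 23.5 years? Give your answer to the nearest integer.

A = (K − N₀)/N₀ = (1413 − 233)/233 = 5.0644.
N(t) = K/(1 + A·e^(−rt)) = 1413/(1 + 5.0644×e^(−0.13×23.5)).
e^(−3.055) = 0.047123; denominator = 1 + 5.0644×0.047123 = 1.2386.
N = 1413/1.2386 = 1140.76.

1141 breeding pairs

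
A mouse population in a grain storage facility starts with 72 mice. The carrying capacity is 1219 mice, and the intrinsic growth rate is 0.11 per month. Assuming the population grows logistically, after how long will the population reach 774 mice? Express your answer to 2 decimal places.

30.20 months

A = (K − N₀)/N₀ = (1219 − 72)/72 = 15.931.
Solve 1219/(1 + 15.931·e^(−0.11t)) = 774: 1 + 15.931·e^(−0.11t) = 1.5749, so e^(−0.11t) = 0.0360901.
−0.11·t = ln(0.0360901) = -3.3217, so t = 3.3217/0.11 = 30.198.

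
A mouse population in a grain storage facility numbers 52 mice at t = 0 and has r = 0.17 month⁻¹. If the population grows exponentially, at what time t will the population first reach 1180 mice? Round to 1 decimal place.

Set N₀·e^(rt) = 1180: e^(0.17·t) = 1180/52 = 22.692.
0.17·t = ln(22.692) = 3.122, so t = 3.122/0.17 = 18.365.

18.4 months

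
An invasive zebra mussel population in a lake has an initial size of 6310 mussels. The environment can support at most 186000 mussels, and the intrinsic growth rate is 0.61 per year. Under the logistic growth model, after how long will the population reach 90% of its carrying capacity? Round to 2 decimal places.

9.09 years

A = (K − N₀)/N₀ = (186000 − 6310)/6310 = 28.477.
Solve 186000/(1 + 28.477·e^(−0.61t)) = 167400: 1 + 28.477·e^(−0.61t) = 1.1111, so e^(−0.61t) = 0.00390178.
−0.61·t = ln(0.00390178) = -5.5463, so t = 5.5463/0.61 = 9.0923.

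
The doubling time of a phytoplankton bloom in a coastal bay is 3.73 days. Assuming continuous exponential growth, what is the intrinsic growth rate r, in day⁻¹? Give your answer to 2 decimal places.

r = ln(2)/t_d = 0.6931/3.73 = 0.18583.

0.19 per day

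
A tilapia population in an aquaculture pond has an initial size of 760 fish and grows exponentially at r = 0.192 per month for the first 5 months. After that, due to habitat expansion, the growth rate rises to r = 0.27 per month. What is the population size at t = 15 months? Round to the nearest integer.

29535 fish

Phase 1: N(5) = 760·e^(0.192×5) = 760·e^0.96 = 1984.89.
Phase 2 runs for 15 − 5 = 10 months at r = 0.27.
N(15) = 1984.89·e^(0.27×10) = 1984.89·e^2.7 = 29534.6.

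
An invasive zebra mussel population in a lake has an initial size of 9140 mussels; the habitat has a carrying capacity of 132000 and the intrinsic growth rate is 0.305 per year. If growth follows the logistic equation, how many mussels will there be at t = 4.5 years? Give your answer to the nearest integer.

A = (K − N₀)/N₀ = (132000 − 9140)/9140 = 13.442.
N(t) = K/(1 + A·e^(−rt)) = 132000/(1 + 13.442×e^(−0.305×4.5)).
e^(−1.373) = 0.25347; denominator = 1 + 13.442×0.25347 = 4.4072.
N = 132000/4.4072 = 29951.1.

29951 mussels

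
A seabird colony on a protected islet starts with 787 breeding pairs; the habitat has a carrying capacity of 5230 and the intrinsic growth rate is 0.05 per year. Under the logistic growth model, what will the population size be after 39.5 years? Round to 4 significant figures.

2933 breeding pairs

A = (K − N₀)/N₀ = (5230 − 787)/787 = 5.6455.
N(t) = K/(1 + A·e^(−rt)) = 5230/(1 + 5.6455×e^(−0.05×39.5)).
e^(−1.975) = 0.13876; denominator = 1 + 5.6455×0.13876 = 1.7834.
N = 5230/1.7834 = 2932.64.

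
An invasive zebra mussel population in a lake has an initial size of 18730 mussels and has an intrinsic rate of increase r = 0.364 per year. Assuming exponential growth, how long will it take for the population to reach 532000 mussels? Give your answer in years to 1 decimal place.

Set N₀·e^(rt) = 532000: e^(0.364·t) = 532000/18730 = 28.404.
0.364·t = ln(28.404) = 3.3465, so t = 3.3465/0.364 = 9.1937.

9.2 years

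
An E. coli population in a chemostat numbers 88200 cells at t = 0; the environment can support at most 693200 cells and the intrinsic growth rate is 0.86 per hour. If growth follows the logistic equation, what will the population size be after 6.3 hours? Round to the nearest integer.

A = (K − N₀)/N₀ = (693200 − 88200)/88200 = 6.8594.
N(t) = K/(1 + A·e^(−rt)) = 693200/(1 + 6.8594×e^(−0.86×6.3)).
e^(−5.418) = 0.004436; denominator = 1 + 6.8594×0.004436 = 1.0304.
N = 693200/1.0304 = 672730.

672730 cells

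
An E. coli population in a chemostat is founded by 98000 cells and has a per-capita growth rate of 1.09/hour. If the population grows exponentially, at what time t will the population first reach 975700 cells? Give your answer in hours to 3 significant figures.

2.11 hours

Set N₀·e^(rt) = 975700: e^(1.09·t) = 975700/98000 = 9.9561.
1.09·t = ln(9.9561) = 2.2982, so t = 2.2982/1.09 = 2.1084.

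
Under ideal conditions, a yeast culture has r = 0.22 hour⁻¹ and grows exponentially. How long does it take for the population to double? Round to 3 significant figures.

Doubling time t_d = ln(2)/r = 0.6931/0.22 = 3.1507.

3.15 hours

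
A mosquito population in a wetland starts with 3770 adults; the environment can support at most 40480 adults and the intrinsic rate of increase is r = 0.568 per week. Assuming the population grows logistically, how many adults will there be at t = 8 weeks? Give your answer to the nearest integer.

A = (K − N₀)/N₀ = (40480 − 3770)/3770 = 9.7374.
N(t) = K/(1 + A·e^(−rt)) = 40480/(1 + 9.7374×e^(−0.568×8)).
e^(−4.544) = 0.010631; denominator = 1 + 9.7374×0.010631 = 1.1035.
N = 40480/1.1035 = 36682.7.

36683 adults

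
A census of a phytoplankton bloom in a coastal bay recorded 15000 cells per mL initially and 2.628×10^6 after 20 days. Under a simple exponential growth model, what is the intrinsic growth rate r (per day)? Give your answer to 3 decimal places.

From N(t) = N₀·e^(rt): e^(r·20) = 2.628×10^6/15000 = 175.2.
r·20 = ln(175.2) = 5.1659, so r = 5.1659/20 = 0.2583.

0.258 per day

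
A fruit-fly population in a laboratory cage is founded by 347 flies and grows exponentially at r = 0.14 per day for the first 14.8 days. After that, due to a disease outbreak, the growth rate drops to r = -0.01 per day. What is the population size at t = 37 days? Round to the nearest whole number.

2207 flies

Phase 1: N(14.8) = 347·e^(0.14×14.8) = 347·e^2.072 = 2755.42.
Phase 2 runs for 37 − 14.8 = 22.2 days at r = -0.01.
N(37) = 2755.42·e^(-0.01×22.2) = 2755.42·e^-0.222 = 2206.86.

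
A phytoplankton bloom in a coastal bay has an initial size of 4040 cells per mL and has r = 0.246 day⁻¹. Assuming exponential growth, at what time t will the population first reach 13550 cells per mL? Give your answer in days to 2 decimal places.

Set N₀·e^(rt) = 13550: e^(0.246·t) = 13550/4040 = 3.354.
0.246·t = ln(3.354) = 1.2101, so t = 1.2101/0.246 = 4.9193.

4.92 days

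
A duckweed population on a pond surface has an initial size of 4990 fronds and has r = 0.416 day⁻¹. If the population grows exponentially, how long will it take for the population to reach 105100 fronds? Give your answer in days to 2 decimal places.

7.33 days

Set N₀·e^(rt) = 105100: e^(0.416·t) = 105100/4990 = 21.062.
0.416·t = ln(21.062) = 3.0475, so t = 3.0475/0.416 = 7.3257.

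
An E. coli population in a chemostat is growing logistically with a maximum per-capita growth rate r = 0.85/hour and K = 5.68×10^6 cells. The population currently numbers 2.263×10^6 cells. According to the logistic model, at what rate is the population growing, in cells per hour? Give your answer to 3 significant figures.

1160000 cells per hour

dN/dt = rN(1 − N/K) = 0.85 × 2.263×10^6 × (1 − 2.263×10^6/5.68×10^6).
1 − 2.263×10^6/5.68×10^6 = 0.60158; dN/dt = 0.85 × 2.263×10^6 × 0.60158 = 1.15718×10^6.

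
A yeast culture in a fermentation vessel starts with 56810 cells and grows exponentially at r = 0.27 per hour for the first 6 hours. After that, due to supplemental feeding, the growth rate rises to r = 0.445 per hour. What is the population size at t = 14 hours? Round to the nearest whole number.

10094160 cells

Phase 1: N(6) = 56810·e^(0.27×6) = 56810·e^1.62 = 287066.
Phase 2 runs for 14 − 6 = 8 hours at r = 0.445.
N(14) = 287066·e^(0.445×8) = 287066·e^3.56 = 1.009416×10^7.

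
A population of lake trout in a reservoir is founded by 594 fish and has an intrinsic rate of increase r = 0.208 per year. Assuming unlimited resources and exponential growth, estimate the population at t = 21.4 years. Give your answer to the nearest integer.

N(t) = N₀·e^(rt) = 594 × e^(0.208×21.4) = 594 × e^4.451.
e^4.451 ≈ 85.73, so N ≈ 594 × 85.73 = 50923.5.

50923 fish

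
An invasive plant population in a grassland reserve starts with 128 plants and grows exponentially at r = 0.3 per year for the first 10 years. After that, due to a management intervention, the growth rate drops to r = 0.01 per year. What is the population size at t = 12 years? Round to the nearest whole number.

Phase 1: N(10) = 128·e^(0.3×10) = 128·e^3 = 2570.95.
Phase 2 runs for 12 − 10 = 2 years at r = 0.01.
N(12) = 2570.95·e^(0.01×2) = 2570.95·e^0.02 = 2622.89.

2623 plants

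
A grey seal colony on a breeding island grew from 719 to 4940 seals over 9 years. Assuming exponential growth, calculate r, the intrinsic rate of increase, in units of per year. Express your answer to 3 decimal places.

From N(t) = N₀·e^(rt): e^(r·9) = 4940/719 = 6.8707.
r·9 = ln(6.8707) = 1.9273, so r = 1.9273/9 = 0.21414.

0.214 per year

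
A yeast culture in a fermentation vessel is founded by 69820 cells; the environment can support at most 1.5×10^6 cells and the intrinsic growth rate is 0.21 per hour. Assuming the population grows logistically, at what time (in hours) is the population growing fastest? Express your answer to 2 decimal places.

Logistic growth is fastest at N = K/2 = 750000.
A = (K − N₀)/N₀ = 20.484. Set K/(1 + A·e^(−rt)) = K/2 → A·e^(−rt) = 1.
e^(−0.21t) = 1/20.484 = 0.048819, so t = ln(20.484)/0.21 = 3.0196/0.21 = 14.379.

14.38 hours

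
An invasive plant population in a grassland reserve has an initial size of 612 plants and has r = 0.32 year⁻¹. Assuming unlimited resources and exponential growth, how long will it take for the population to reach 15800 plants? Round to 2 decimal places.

10.16 years

Set N₀·e^(rt) = 15800: e^(0.32·t) = 15800/612 = 25.817.
0.32·t = ln(25.817) = 3.251, so t = 3.251/0.32 = 10.159.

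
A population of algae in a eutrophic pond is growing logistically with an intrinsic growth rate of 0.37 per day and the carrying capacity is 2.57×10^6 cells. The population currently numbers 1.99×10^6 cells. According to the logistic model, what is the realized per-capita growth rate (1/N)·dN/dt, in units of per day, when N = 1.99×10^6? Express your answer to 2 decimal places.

0.08 per day

(1/N)·dN/dt = r(1 − N/K) = 0.37 × (1 − 1.99×10^6/2.57×10^6).
= 0.37 × 0.22568 = 0.083502.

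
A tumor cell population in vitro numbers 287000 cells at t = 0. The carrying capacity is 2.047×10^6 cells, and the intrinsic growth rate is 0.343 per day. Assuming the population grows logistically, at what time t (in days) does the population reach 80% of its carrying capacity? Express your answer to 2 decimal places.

A = (K − N₀)/N₀ = (2.047×10^6 − 287000)/287000 = 6.1324.
Solve 2.047×10^6/(1 + 6.1324·e^(−0.343t)) = 1.6376×10^6: 1 + 6.1324·e^(−0.343t) = 1.25, so e^(−0.343t) = 0.040767.
−0.343·t = ln(0.040767) = -3.1999, so t = 3.1999/0.343 = 9.3291.

9.33 days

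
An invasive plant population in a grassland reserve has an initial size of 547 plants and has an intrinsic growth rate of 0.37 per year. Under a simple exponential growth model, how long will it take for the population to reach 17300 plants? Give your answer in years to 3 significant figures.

9.34 years

Set N₀·e^(rt) = 17300: e^(0.37·t) = 17300/547 = 31.627.
0.37·t = ln(31.627) = 3.454, so t = 3.454/0.37 = 9.3352.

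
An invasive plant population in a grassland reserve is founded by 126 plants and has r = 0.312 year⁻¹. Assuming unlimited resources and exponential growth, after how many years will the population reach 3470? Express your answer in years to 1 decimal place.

Set N₀·e^(rt) = 3470: e^(0.312·t) = 3470/126 = 27.54.
0.312·t = ln(27.54) = 3.3156, so t = 3.3156/0.312 = 10.627.

10.6 years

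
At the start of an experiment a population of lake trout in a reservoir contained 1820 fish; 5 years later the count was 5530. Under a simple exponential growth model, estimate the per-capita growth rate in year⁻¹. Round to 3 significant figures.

0.222 per year

From N(t) = N₀·e^(rt): e^(r·5) = 5530/1820 = 3.0385.
r·5 = ln(3.0385) = 1.1114, so r = 1.1114/5 = 0.22227.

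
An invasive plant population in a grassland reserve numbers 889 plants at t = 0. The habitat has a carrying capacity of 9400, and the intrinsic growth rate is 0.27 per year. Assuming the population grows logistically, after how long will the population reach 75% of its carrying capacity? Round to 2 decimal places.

12.44 years

A = (K − N₀)/N₀ = (9400 − 889)/889 = 9.5737.
Solve 9400/(1 + 9.5737·e^(−0.27t)) = 7050: 1 + 9.5737·e^(−0.27t) = 1.3333, so e^(−0.27t) = 0.0348177.
−0.27·t = ln(0.0348177) = -3.3576, so t = 3.3576/0.27 = 12.436.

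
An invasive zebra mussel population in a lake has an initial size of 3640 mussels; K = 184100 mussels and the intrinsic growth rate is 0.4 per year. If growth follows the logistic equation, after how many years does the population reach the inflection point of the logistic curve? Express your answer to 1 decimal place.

Logistic growth is fastest at N = K/2 = 92050.
A = (K − N₀)/N₀ = 49.577. Set K/(1 + A·e^(−rt)) = K/2 → A·e^(−rt) = 1.
e^(−0.4t) = 1/49.577 = 0.0201707, so t = ln(49.577)/0.4 = 3.9035/0.4 = 9.7588.

9.8 years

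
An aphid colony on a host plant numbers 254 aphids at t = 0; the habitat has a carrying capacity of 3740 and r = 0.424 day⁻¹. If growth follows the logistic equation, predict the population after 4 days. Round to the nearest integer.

A = (K − N₀)/N₀ = (3740 − 254)/254 = 13.724.
N(t) = K/(1 + A·e^(−rt)) = 3740/(1 + 13.724×e^(−0.424×4)).
e^(−1.696) = 0.18342; denominator = 1 + 13.724×0.18342 = 3.5173.
N = 3740/3.5173 = 1063.32.

1063 aphids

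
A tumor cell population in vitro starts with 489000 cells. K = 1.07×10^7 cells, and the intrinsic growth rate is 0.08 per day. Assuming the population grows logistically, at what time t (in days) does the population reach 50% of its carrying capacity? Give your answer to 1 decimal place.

38.0 days

A = (K − N₀)/N₀ = (1.07×10^7 − 489000)/489000 = 20.881.
Solve 1.07×10^7/(1 + 20.881·e^(−0.08t)) = 5.35×10^6: 1 + 20.881·e^(−0.08t) = 2, so e^(−0.08t) = 0.0478895.
−0.08·t = ln(0.0478895) = -3.0389, so t = 3.0389/0.08 = 37.986.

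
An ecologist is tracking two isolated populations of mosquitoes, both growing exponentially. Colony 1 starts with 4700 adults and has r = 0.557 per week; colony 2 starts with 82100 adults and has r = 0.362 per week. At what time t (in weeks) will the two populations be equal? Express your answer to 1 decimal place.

Set 4700·e^(0.557t) = 82100·e^(0.362t).
e^((0.557 − 0.362)t) = 82100/4700 → e^(0.195·t) = 17.468.
0.195·t = ln(17.468) = 2.8604, so t = 2.8604/0.195 = 14.669.

14.7 weeks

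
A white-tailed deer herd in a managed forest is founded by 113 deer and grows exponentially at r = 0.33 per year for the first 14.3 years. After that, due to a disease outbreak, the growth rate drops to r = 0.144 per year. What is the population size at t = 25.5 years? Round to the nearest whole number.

Phase 1: N(14.3) = 113·e^(0.33×14.3) = 113·e^4.719 = 12662.3.
Phase 2 runs for 25.5 − 14.3 = 11.2 years at r = 0.144.
N(25.5) = 12662.3·e^(0.144×11.2) = 12662.3·e^1.613 = 63524.9.

63525 deer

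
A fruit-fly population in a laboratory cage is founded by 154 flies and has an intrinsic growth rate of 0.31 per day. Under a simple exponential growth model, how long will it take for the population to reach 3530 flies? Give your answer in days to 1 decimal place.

Set N₀·e^(rt) = 3530: e^(0.31·t) = 3530/154 = 22.922.
0.31·t = ln(22.922) = 3.1321, so t = 3.1321/0.31 = 10.104.

10.1 days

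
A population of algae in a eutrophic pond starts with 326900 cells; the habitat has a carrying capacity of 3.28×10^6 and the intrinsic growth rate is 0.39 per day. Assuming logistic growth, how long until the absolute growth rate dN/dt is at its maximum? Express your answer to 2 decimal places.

Logistic growth is fastest at N = K/2 = 1.64×10^6.
A = (K − N₀)/N₀ = 9.0336. Set K/(1 + A·e^(−rt)) = K/2 → A·e^(−rt) = 1.
e^(−0.39t) = 1/9.0336 = 0.110697, so t = ln(9.0336)/0.39 = 2.201/0.39 = 5.6435.

5.64 days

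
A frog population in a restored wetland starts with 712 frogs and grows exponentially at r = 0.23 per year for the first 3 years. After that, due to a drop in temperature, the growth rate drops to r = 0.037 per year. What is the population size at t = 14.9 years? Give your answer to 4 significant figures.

2205 frogs

Phase 1: N(3) = 712·e^(0.23×3) = 712·e^0.69 = 1419.53.
Phase 2 runs for 14.9 − 3 = 11.9 years at r = 0.037.
N(14.9) = 1419.53·e^(0.037×11.9) = 1419.53·e^0.4403 = 2204.77.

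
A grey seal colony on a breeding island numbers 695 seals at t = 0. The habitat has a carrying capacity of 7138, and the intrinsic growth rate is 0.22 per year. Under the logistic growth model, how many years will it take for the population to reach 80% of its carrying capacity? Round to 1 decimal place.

16.4 years

A = (K − N₀)/N₀ = (7138 − 695)/695 = 9.2705.
Solve 7138/(1 + 9.2705·e^(−0.22t)) = 5710.4: 1 + 9.2705·e^(−0.22t) = 1.25, so e^(−0.22t) = 0.0269673.
−0.22·t = ln(0.0269673) = -3.6131, so t = 3.6131/0.22 = 16.423.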